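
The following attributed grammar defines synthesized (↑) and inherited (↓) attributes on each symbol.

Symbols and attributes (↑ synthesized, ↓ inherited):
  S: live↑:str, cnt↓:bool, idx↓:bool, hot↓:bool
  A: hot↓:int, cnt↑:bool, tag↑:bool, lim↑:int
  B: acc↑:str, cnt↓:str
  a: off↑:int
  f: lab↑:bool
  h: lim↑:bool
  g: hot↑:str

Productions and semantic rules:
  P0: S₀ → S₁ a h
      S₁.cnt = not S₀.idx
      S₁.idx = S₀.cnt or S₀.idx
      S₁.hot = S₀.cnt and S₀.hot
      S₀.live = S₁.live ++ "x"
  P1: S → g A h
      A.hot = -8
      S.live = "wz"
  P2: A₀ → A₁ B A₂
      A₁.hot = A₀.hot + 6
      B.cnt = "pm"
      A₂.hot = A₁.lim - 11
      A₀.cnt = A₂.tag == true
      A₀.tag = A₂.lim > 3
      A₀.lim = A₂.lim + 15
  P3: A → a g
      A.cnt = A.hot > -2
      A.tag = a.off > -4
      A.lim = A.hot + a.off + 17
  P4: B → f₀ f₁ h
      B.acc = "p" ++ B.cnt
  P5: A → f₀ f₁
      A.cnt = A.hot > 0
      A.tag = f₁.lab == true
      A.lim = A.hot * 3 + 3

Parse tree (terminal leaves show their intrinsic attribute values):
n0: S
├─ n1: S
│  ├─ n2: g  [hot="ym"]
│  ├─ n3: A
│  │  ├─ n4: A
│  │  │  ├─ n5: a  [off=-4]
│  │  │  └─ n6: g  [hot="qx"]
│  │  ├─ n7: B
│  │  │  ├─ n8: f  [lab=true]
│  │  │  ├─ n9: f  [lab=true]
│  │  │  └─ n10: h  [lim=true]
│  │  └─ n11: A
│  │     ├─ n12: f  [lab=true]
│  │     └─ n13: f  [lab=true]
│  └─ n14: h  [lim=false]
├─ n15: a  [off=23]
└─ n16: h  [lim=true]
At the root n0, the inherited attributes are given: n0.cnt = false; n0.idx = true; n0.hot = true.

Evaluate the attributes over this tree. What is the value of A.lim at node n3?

1. n0.cnt = false  [given at root]
2. n0.idx = true  [given at root]
3. n0.hot = true  [given at root]
4. n1.cnt = false  [not S₀.idx]
5. n1.idx = true  [S₀.cnt or S₀.idx]
6. n1.hot = false  [S₀.cnt and S₀.hot]
7. n2.hot = "ym"  [terminal]
8. n3.hot = -8  [-8]
9. n4.hot = -2  [A₀.hot + 6]
10. n5.off = -4  [terminal]
11. n6.hot = "qx"  [terminal]
12. n4.cnt = false  [A.hot > -2]
13. n4.tag = false  [a.off > -4]
14. n4.lim = 11  [A.hot + a.off + 17]
15. n7.cnt = "pm"  ["pm"]
16. n8.lab = true  [terminal]
17. n9.lab = true  [terminal]
18. n10.lim = true  [terminal]
19. n7.acc = "ppm"  ["p" ++ B.cnt]
20. n11.hot = 0  [A₁.lim - 11]
21. n12.lab = true  [terminal]
22. n13.lab = true  [terminal]
23. n11.cnt = false  [A.hot > 0]
24. n11.tag = true  [f₁.lab == true]
25. n11.lim = 3  [A.hot * 3 + 3]
26. n3.cnt = true  [A₂.tag == true]
27. n3.tag = false  [A₂.lim > 3]
28. n3.lim = 18  [A₂.lim + 15]
29. n14.lim = false  [terminal]
30. n1.live = "wz"  ["wz"]
31. n15.off = 23  [terminal]
32. n16.lim = true  [terminal]
33. n0.live = "wzx"  [S₁.live ++ "x"]

18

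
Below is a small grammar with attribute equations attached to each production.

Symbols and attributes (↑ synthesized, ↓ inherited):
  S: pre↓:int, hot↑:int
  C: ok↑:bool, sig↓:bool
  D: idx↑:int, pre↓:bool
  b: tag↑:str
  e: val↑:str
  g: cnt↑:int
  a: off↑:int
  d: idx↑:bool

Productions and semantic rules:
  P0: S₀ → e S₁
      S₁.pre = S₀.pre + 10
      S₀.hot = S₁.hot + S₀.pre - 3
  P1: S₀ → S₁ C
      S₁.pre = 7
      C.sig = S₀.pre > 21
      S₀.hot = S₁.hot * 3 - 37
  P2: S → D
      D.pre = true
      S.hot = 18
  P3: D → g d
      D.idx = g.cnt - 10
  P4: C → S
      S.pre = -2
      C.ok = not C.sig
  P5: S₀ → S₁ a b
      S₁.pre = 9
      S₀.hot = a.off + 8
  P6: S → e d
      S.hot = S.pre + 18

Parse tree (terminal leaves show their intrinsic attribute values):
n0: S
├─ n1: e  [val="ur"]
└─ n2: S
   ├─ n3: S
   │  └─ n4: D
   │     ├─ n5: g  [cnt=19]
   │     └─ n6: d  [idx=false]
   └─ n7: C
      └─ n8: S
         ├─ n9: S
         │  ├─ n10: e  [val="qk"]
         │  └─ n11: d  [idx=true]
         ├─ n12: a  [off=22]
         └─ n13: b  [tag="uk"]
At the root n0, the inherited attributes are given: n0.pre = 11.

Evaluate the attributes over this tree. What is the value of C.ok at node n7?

true

1. n0.pre = 11  [given at root]
2. n1.val = "ur"  [terminal]
3. n2.pre = 21  [S₀.pre + 10]
4. n3.pre = 7  [7]
5. n4.pre = true  [true]
6. n5.cnt = 19  [terminal]
7. n6.idx = false  [terminal]
8. n4.idx = 9  [g.cnt - 10]
9. n3.hot = 18  [18]
10. n7.sig = false  [S₀.pre > 21]
11. n8.pre = -2  [-2]
12. n9.pre = 9  [9]
13. n10.val = "qk"  [terminal]
14. n11.idx = true  [terminal]
15. n9.hot = 27  [S.pre + 18]
16. n12.off = 22  [terminal]
17. n13.tag = "uk"  [terminal]
18. n8.hot = 30  [a.off + 8]
19. n7.ok = true  [not C.sig]
20. n2.hot = 17  [S₁.hot * 3 - 37]
21. n0.hot = 25  [S₁.hot + S₀.pre - 3]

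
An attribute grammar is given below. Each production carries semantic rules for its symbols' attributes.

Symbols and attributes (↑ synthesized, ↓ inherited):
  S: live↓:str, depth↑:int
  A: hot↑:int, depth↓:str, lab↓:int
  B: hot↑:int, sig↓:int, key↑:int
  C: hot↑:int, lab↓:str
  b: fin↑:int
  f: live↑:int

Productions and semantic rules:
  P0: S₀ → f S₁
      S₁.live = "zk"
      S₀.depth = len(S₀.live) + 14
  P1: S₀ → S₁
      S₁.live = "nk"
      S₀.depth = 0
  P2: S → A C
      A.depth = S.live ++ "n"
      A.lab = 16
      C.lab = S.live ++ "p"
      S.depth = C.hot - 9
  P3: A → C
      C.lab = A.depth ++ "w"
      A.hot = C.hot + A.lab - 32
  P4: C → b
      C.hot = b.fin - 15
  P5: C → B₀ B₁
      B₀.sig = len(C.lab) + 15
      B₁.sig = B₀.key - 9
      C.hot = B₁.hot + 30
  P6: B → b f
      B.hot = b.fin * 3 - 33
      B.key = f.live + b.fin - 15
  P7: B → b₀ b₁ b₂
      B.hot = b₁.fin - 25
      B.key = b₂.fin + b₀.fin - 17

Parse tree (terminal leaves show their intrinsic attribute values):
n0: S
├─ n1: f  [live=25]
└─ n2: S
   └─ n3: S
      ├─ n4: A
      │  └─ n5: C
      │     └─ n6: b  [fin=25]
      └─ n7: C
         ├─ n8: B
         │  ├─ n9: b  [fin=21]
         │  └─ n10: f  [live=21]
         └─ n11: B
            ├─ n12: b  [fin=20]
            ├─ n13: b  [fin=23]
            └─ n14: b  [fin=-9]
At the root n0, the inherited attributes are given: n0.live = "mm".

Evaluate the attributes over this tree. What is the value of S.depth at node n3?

1. n0.live = "mm"  [given at root]
2. n1.live = 25  [terminal]
3. n2.live = "zk"  ["zk"]
4. n3.live = "nk"  ["nk"]
5. n4.depth = "nkn"  [S.live ++ "n"]
6. n4.lab = 16  [16]
7. n5.lab = "nknw"  [A.depth ++ "w"]
8. n6.fin = 25  [terminal]
9. n5.hot = 10  [b.fin - 15]
10. n4.hot = -6  [C.hot + A.lab - 32]
11. n7.lab = "nkp"  [S.live ++ "p"]
12. n8.sig = 18  [len(C.lab) + 15]
13. n9.fin = 21  [terminal]
14. n10.live = 21  [terminal]
15. n8.hot = 30  [b.fin * 3 - 33]
16. n8.key = 27  [f.live + b.fin - 15]
17. n11.sig = 18  [B₀.key - 9]
18. n12.fin = 20  [terminal]
19. n13.fin = 23  [terminal]
20. n14.fin = -9  [terminal]
21. n11.hot = -2  [b₁.fin - 25]
22. n11.key = -6  [b₂.fin + b₀.fin - 17]
23. n7.hot = 28  [B₁.hot + 30]
24. n3.depth = 19  [C.hot - 9]
25. n2.depth = 0  [0]
26. n0.depth = 16  [len(S₀.live) + 14]

19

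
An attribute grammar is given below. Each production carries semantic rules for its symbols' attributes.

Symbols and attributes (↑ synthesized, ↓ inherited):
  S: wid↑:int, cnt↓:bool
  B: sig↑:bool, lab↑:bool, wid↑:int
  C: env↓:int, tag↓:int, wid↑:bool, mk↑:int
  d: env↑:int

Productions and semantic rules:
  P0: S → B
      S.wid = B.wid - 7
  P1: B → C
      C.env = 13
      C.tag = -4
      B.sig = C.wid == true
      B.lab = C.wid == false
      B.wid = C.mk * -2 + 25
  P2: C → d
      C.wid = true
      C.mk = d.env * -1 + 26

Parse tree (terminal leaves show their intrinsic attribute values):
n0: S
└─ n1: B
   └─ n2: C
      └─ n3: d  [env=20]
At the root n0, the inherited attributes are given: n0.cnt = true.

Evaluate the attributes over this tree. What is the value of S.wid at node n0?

1. n0.cnt = true  [given at root]
2. n2.env = 13  [13]
3. n2.tag = -4  [-4]
4. n3.env = 20  [terminal]
5. n2.wid = true  [true]
6. n2.mk = 6  [d.env * -1 + 26]
7. n1.sig = true  [C.wid == true]
8. n1.lab = false  [C.wid == false]
9. n1.wid = 13  [C.mk * -2 + 25]
10. n0.wid = 6  [B.wid - 7]

6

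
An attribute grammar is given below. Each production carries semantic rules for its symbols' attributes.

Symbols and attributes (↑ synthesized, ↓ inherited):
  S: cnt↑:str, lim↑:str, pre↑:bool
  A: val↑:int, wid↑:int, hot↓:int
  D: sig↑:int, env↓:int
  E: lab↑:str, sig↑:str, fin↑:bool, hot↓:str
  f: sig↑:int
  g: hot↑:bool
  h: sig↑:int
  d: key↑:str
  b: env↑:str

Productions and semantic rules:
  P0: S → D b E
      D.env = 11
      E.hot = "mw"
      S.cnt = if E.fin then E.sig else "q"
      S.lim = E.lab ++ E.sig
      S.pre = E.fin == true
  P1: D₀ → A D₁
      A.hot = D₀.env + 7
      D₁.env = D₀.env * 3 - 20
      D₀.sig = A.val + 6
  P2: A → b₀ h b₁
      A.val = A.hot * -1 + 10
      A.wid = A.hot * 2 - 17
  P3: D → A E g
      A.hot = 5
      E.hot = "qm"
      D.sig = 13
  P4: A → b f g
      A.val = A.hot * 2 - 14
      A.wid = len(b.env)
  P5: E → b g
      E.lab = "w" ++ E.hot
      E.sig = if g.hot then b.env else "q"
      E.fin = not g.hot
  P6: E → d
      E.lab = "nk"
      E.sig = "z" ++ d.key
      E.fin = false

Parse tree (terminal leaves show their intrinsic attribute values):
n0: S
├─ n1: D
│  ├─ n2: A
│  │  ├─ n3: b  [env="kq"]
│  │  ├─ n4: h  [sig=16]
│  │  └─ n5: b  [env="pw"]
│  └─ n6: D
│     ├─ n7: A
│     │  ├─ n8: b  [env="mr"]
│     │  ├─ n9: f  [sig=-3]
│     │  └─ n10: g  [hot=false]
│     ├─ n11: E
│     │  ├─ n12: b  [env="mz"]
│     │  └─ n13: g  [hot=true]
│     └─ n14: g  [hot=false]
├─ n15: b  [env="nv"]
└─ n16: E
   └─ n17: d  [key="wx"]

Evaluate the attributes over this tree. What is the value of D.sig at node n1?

-2

1. n1.env = 11  [11]
2. n2.hot = 18  [D₀.env + 7]
3. n3.env = "kq"  [terminal]
4. n4.sig = 16  [terminal]
5. n5.env = "pw"  [terminal]
6. n2.val = -8  [A.hot * -1 + 10]
7. n2.wid = 19  [A.hot * 2 - 17]
8. n6.env = 13  [D₀.env * 3 - 20]
9. n7.hot = 5  [5]
10. n8.env = "mr"  [terminal]
11. n9.sig = -3  [terminal]
12. n10.hot = false  [terminal]
13. n7.val = -4  [A.hot * 2 - 14]
14. n7.wid = 2  [len(b.env)]
15. n11.hot = "qm"  ["qm"]
16. n12.env = "mz"  [terminal]
17. n13.hot = true  [terminal]
18. n11.lab = "wqm"  ["w" ++ E.hot]
19. n11.sig = "mz"  [if g.hot then b.env else "q"]
20. n11.fin = false  [not g.hot]
21. n14.hot = false  [terminal]
22. n6.sig = 13  [13]
23. n1.sig = -2  [A.val + 6]
24. n15.env = "nv"  [terminal]
25. n16.hot = "mw"  ["mw"]
26. n17.key = "wx"  [terminal]
27. n16.lab = "nk"  ["nk"]
28. n16.sig = "zwx"  ["z" ++ d.key]
29. n16.fin = false  [false]
30. n0.cnt = "q"  [if E.fin then E.sig else "q"]
31. n0.lim = "nkzwx"  [E.lab ++ E.sig]
32. n0.pre = false  [E.fin == true]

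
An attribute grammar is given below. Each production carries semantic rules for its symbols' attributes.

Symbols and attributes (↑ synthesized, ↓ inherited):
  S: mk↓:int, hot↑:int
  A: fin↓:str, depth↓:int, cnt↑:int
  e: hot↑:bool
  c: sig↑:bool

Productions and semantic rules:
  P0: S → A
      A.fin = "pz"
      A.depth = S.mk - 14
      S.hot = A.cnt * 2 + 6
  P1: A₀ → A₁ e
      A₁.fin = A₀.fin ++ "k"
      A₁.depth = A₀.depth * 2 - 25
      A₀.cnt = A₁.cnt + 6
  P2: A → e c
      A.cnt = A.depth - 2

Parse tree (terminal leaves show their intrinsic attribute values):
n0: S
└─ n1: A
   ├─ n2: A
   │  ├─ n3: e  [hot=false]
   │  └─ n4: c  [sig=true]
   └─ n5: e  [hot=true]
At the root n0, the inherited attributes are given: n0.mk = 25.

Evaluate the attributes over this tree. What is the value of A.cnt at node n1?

1

1. n0.mk = 25  [given at root]
2. n1.fin = "pz"  ["pz"]
3. n1.depth = 11  [S.mk - 14]
4. n2.fin = "pzk"  [A₀.fin ++ "k"]
5. n2.depth = -3  [A₀.depth * 2 - 25]
6. n3.hot = false  [terminal]
7. n4.sig = true  [terminal]
8. n2.cnt = -5  [A.depth - 2]
9. n5.hot = true  [terminal]
10. n1.cnt = 1  [A₁.cnt + 6]
11. n0.hot = 8  [A.cnt * 2 + 6]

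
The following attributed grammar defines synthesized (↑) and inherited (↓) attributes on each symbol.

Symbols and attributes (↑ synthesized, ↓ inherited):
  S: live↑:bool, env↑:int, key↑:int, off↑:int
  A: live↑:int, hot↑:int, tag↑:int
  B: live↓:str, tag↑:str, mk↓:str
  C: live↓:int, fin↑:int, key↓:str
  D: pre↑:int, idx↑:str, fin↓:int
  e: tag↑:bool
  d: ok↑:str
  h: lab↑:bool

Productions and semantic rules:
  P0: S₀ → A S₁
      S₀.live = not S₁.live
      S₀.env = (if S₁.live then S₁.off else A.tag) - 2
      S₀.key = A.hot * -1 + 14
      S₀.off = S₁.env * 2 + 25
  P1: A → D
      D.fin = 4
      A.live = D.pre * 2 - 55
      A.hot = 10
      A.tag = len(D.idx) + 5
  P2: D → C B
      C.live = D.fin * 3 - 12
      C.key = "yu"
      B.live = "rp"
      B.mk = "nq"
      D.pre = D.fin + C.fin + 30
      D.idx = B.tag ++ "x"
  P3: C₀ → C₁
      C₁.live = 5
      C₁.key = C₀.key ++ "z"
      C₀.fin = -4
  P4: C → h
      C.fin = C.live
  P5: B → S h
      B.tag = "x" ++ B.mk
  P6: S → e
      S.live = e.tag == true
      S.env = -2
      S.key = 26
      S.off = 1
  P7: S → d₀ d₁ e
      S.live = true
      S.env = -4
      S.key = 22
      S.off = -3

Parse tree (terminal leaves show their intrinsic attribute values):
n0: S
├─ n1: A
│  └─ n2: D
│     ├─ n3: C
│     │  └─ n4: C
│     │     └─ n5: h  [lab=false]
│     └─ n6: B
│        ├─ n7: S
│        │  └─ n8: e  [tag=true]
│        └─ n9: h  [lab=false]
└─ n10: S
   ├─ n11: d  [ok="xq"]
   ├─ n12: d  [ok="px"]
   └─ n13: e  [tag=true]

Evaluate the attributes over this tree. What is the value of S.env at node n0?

-5

1. n2.fin = 4  [4]
2. n3.live = 0  [D.fin * 3 - 12]
3. n3.key = "yu"  ["yu"]
4. n4.live = 5  [5]
5. n4.key = "yuz"  [C₀.key ++ "z"]
6. n5.lab = false  [terminal]
7. n4.fin = 5  [C.live]
8. n3.fin = -4  [-4]
9. n6.live = "rp"  ["rp"]
10. n6.mk = "nq"  ["nq"]
11. n8.tag = true  [terminal]
12. n7.live = true  [e.tag == true]
13. n7.env = -2  [-2]
14. n7.key = 26  [26]
15. n7.off = 1  [1]
16. n9.lab = false  [terminal]
17. n6.tag = "xnq"  ["x" ++ B.mk]
18. n2.pre = 30  [D.fin + C.fin + 30]
19. n2.idx = "xnqx"  [B.tag ++ "x"]
20. n1.live = 5  [D.pre * 2 - 55]
21. n1.hot = 10  [10]
22. n1.tag = 9  [len(D.idx) + 5]
23. n11.ok = "xq"  [terminal]
24. n12.ok = "px"  [terminal]
25. n13.tag = true  [terminal]
26. n10.live = true  [true]
27. n10.env = -4  [-4]
28. n10.key = 22  [22]
29. n10.off = -3  [-3]
30. n0.live = false  [not S₁.live]
31. n0.env = -5  [(if S₁.live then S₁.off else A.tag) - 2]
32. n0.key = 4  [A.hot * -1 + 14]
33. n0.off = 17  [S₁.env * 2 + 25]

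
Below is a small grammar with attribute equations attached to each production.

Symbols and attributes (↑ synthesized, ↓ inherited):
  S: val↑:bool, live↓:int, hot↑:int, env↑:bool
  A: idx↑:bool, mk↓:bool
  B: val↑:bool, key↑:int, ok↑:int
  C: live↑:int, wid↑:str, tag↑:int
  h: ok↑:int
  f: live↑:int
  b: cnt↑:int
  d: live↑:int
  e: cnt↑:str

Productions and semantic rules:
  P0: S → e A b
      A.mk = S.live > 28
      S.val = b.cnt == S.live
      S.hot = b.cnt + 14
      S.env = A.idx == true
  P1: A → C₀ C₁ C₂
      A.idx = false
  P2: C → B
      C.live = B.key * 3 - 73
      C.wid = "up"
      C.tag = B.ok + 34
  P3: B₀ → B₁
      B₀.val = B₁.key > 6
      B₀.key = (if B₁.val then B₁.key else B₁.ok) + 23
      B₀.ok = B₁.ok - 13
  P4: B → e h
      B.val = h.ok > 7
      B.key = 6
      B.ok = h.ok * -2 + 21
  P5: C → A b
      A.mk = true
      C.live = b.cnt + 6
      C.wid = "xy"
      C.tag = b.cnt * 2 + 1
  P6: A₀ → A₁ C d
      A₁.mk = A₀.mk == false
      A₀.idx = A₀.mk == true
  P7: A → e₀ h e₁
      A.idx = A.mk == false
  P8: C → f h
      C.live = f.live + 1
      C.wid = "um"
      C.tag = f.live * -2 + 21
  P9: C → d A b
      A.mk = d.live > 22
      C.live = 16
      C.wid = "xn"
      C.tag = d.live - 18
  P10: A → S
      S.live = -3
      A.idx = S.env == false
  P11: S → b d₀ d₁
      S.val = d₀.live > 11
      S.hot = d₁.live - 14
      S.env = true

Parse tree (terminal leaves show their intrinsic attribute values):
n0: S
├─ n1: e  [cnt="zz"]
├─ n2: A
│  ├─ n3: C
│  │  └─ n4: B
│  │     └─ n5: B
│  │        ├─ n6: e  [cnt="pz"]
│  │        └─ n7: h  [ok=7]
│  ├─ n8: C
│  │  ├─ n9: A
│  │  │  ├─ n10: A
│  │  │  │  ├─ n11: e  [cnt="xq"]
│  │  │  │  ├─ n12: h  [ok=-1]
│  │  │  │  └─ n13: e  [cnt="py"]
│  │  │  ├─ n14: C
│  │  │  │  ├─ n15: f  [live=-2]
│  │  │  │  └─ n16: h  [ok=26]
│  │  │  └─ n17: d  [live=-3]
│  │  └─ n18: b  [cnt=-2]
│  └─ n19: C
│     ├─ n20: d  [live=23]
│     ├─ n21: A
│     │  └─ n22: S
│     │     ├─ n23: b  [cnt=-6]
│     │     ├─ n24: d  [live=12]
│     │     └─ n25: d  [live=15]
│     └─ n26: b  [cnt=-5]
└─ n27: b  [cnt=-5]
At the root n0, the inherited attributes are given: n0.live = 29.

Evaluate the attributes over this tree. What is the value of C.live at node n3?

1. n0.live = 29  [given at root]
2. n1.cnt = "zz"  [terminal]
3. n2.mk = true  [S.live > 28]
4. n6.cnt = "pz"  [terminal]
5. n7.ok = 7  [terminal]
6. n5.val = false  [h.ok > 7]
7. n5.key = 6  [6]
8. n5.ok = 7  [h.ok * -2 + 21]
9. n4.val = false  [B₁.key > 6]
10. n4.key = 30  [(if B₁.val then B₁.key else B₁.ok) + 23]
11. n4.ok = -6  [B₁.ok - 13]
12. n3.live = 17  [B.key * 3 - 73]
13. n3.wid = "up"  ["up"]
14. n3.tag = 28  [B.ok + 34]
15. n9.mk = true  [true]
16. n10.mk = false  [A₀.mk == false]
17. n11.cnt = "xq"  [terminal]
18. n12.ok = -1  [terminal]
19. n13.cnt = "py"  [terminal]
20. n10.idx = true  [A.mk == false]
21. n15.live = -2  [terminal]
22. n16.ok = 26  [terminal]
23. n14.live = -1  [f.live + 1]
24. n14.wid = "um"  ["um"]
25. n14.tag = 25  [f.live * -2 + 21]
26. n17.live = -3  [terminal]
27. n9.idx = true  [A₀.mk == true]
28. n18.cnt = -2  [terminal]
29. n8.live = 4  [b.cnt + 6]
30. n8.wid = "xy"  ["xy"]
31. n8.tag = -3  [b.cnt * 2 + 1]
32. n20.live = 23  [terminal]
33. n21.mk = true  [d.live > 22]
34. n22.live = -3  [-3]
35. n23.cnt = -6  [terminal]
36. n24.live = 12  [terminal]
37. n25.live = 15  [terminal]
38. n22.val = true  [d₀.live > 11]
39. n22.hot = 1  [d₁.live - 14]
40. n22.env = true  [true]
41. n21.idx = false  [S.env == false]
42. n26.cnt = -5  [terminal]
43. n19.live = 16  [16]
44. n19.wid = "xn"  ["xn"]
45. n19.tag = 5  [d.live - 18]
46. n2.idx = false  [false]
47. n27.cnt = -5  [terminal]
48. n0.val = false  [b.cnt == S.live]
49. n0.hot = 9  [b.cnt + 14]
50. n0.env = false  [A.idx == true]

17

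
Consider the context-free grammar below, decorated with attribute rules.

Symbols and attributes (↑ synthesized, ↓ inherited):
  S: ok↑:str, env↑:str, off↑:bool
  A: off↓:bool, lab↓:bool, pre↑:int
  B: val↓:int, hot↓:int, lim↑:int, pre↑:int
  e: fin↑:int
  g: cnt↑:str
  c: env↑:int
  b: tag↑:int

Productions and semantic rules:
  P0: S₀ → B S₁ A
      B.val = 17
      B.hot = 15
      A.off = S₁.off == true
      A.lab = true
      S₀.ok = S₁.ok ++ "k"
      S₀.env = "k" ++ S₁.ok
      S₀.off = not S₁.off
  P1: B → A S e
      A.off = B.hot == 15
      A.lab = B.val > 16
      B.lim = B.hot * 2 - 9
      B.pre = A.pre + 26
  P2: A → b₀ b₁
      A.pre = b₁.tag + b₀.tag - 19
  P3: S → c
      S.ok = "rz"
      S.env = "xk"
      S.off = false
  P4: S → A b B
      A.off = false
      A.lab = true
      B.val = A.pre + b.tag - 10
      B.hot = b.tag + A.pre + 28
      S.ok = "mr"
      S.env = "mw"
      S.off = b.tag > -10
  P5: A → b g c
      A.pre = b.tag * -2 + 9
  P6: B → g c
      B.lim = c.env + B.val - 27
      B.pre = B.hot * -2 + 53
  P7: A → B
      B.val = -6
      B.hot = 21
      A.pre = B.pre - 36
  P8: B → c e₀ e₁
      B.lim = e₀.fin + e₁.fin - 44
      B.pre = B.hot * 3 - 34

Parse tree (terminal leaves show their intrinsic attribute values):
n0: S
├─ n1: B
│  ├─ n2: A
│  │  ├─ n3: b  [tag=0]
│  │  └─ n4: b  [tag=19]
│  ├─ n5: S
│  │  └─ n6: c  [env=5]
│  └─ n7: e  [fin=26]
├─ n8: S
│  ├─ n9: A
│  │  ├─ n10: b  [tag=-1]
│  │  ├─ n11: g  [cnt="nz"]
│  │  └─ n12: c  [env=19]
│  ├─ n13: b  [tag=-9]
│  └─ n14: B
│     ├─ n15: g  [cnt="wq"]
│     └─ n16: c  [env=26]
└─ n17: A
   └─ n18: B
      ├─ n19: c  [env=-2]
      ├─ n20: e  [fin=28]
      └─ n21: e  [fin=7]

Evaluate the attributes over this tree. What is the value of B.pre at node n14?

-7

1. n1.val = 17  [17]
2. n1.hot = 15  [15]
3. n2.off = true  [B.hot == 15]
4. n2.lab = true  [B.val > 16]
5. n3.tag = 0  [terminal]
6. n4.tag = 19  [terminal]
7. n2.pre = 0  [b₁.tag + b₀.tag - 19]
8. n6.env = 5  [terminal]
9. n5.ok = "rz"  ["rz"]
10. n5.env = "xk"  ["xk"]
11. n5.off = false  [false]
12. n7.fin = 26  [terminal]
13. n1.lim = 21  [B.hot * 2 - 9]
14. n1.pre = 26  [A.pre + 26]
15. n9.off = false  [false]
16. n9.lab = true  [true]
17. n10.tag = -1  [terminal]
18. n11.cnt = "nz"  [terminal]
19. n12.env = 19  [terminal]
20. n9.pre = 11  [b.tag * -2 + 9]
21. n13.tag = -9  [terminal]
22. n14.val = -8  [A.pre + b.tag - 10]
23. n14.hot = 30  [b.tag + A.pre + 28]
24. n15.cnt = "wq"  [terminal]
25. n16.env = 26  [terminal]
26. n14.lim = -9  [c.env + B.val - 27]
27. n14.pre = -7  [B.hot * -2 + 53]
28. n8.ok = "mr"  ["mr"]
29. n8.env = "mw"  ["mw"]
30. n8.off = true  [b.tag > -10]
31. n17.off = true  [S₁.off == true]
32. n17.lab = true  [true]
33. n18.val = -6  [-6]
34. n18.hot = 21  [21]
35. n19.env = -2  [terminal]
36. n20.fin = 28  [terminal]
37. n21.fin = 7  [terminal]
38. n18.lim = -9  [e₀.fin + e₁.fin - 44]
39. n18.pre = 29  [B.hot * 3 - 34]
40. n17.pre = -7  [B.pre - 36]
41. n0.ok = "mrk"  [S₁.ok ++ "k"]
42. n0.env = "kmr"  ["k" ++ S₁.ok]
43. n0.off = false  [not S₁.off]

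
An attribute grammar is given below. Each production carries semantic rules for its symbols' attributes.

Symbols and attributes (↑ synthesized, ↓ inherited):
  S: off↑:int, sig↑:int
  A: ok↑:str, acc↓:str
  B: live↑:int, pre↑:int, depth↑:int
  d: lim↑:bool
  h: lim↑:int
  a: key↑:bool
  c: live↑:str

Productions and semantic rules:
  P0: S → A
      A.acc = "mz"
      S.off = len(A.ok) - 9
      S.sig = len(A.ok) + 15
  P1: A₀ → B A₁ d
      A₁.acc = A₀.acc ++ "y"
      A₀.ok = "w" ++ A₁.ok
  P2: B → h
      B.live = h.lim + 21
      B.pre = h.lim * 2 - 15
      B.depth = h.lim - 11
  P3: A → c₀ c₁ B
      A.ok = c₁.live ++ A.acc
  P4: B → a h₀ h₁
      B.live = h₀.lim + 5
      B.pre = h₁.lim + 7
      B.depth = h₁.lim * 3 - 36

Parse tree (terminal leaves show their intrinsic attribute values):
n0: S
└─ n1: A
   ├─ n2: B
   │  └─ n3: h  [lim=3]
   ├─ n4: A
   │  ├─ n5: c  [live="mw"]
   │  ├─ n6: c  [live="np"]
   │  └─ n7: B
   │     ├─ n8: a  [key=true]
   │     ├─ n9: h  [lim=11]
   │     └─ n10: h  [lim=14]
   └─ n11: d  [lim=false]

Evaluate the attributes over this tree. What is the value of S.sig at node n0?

1. n1.acc = "mz"  ["mz"]
2. n3.lim = 3  [terminal]
3. n2.live = 24  [h.lim + 21]
4. n2.pre = -9  [h.lim * 2 - 15]
5. n2.depth = -8  [h.lim - 11]
6. n4.acc = "mzy"  [A₀.acc ++ "y"]
7. n5.live = "mw"  [terminal]
8. n6.live = "np"  [terminal]
9. n8.key = true  [terminal]
10. n9.lim = 11  [terminal]
11. n10.lim = 14  [terminal]
12. n7.live = 16  [h₀.lim + 5]
13. n7.pre = 21  [h₁.lim + 7]
14. n7.depth = 6  [h₁.lim * 3 - 36]
15. n4.ok = "npmzy"  [c₁.live ++ A.acc]
16. n11.lim = false  [terminal]
17. n1.ok = "wnpmzy"  ["w" ++ A₁.ok]
18. n0.off = -3  [len(A.ok) - 9]
19. n0.sig = 21  [len(A.ok) + 15]

21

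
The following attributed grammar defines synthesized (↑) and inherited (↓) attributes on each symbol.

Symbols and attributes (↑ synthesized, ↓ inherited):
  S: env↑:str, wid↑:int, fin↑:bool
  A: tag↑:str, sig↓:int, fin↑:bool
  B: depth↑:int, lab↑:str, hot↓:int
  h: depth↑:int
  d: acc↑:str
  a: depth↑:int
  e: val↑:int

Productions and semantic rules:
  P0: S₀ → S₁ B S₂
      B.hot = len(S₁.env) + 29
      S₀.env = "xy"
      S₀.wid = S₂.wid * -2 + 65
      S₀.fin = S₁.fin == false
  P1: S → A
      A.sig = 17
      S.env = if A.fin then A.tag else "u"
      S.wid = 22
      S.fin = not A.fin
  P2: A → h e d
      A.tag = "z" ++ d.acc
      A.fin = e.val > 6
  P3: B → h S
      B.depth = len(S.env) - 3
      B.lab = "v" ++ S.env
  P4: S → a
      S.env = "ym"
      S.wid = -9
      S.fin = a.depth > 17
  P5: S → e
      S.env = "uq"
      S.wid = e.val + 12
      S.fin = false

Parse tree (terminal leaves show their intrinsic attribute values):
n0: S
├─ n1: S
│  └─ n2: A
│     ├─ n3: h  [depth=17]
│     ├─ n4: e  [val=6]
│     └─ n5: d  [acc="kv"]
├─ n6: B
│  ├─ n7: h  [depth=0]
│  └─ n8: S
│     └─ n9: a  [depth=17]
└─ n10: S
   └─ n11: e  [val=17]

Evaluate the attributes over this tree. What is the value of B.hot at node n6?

30

1. n2.sig = 17  [17]
2. n3.depth = 17  [terminal]
3. n4.val = 6  [terminal]
4. n5.acc = "kv"  [terminal]
5. n2.tag = "zkv"  ["z" ++ d.acc]
6. n2.fin = false  [e.val > 6]
7. n1.env = "u"  [if A.fin then A.tag else "u"]
8. n1.wid = 22  [22]
9. n1.fin = true  [not A.fin]
10. n6.hot = 30  [len(S₁.env) + 29]
11. n7.depth = 0  [terminal]
12. n9.depth = 17  [terminal]
13. n8.env = "ym"  ["ym"]
14. n8.wid = -9  [-9]
15. n8.fin = false  [a.depth > 17]
16. n6.depth = -1  [len(S.env) - 3]
17. n6.lab = "vym"  ["v" ++ S.env]
18. n11.val = 17  [terminal]
19. n10.env = "uq"  ["uq"]
20. n10.wid = 29  [e.val + 12]
21. n10.fin = false  [false]
22. n0.env = "xy"  ["xy"]
23. n0.wid = 7  [S₂.wid * -2 + 65]
24. n0.fin = false  [S₁.fin == false]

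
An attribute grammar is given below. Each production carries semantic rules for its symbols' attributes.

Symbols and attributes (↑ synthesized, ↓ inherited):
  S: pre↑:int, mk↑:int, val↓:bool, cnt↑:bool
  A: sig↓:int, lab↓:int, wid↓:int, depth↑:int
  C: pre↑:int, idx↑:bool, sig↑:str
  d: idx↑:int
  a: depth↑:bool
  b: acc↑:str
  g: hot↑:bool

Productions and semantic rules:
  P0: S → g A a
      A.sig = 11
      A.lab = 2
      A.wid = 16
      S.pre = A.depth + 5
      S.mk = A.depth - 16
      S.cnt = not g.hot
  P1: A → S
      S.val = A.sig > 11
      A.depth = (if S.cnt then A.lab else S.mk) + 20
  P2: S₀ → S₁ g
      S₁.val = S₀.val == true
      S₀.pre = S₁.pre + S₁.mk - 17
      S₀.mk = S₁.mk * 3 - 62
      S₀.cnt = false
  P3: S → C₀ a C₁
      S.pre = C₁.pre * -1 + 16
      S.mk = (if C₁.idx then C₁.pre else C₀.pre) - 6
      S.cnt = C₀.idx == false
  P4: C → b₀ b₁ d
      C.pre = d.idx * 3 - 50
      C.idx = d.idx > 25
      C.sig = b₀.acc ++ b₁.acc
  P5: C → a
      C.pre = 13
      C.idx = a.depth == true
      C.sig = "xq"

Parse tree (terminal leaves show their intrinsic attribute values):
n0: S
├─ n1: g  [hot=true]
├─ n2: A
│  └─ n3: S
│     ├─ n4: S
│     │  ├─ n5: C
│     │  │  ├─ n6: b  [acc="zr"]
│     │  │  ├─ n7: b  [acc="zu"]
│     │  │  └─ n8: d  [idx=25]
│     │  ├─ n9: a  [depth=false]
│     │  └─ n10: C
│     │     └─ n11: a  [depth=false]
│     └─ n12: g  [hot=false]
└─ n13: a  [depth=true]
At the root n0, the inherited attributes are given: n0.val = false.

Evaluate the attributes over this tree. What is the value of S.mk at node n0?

-1

1. n0.val = false  [given at root]
2. n1.hot = true  [terminal]
3. n2.sig = 11  [11]
4. n2.lab = 2  [2]
5. n2.wid = 16  [16]
6. n3.val = false  [A.sig > 11]
7. n4.val = false  [S₀.val == true]
8. n6.acc = "zr"  [terminal]
9. n7.acc = "zu"  [terminal]
10. n8.idx = 25  [terminal]
11. n5.pre = 25  [d.idx * 3 - 50]
12. n5.idx = false  [d.idx > 25]
13. n5.sig = "zrzu"  [b₀.acc ++ b₁.acc]
14. n9.depth = false  [terminal]
15. n11.depth = false  [terminal]
16. n10.pre = 13  [13]
17. n10.idx = false  [a.depth == true]
18. n10.sig = "xq"  ["xq"]
19. n4.pre = 3  [C₁.pre * -1 + 16]
20. n4.mk = 19  [(if C₁.idx then C₁.pre else C₀.pre) - 6]
21. n4.cnt = true  [C₀.idx == false]
22. n12.hot = false  [terminal]
23. n3.pre = 5  [S₁.pre + S₁.mk - 17]
24. n3.mk = -5  [S₁.mk * 3 - 62]
25. n3.cnt = false  [false]
26. n2.depth = 15  [(if S.cnt then A.lab else S.mk) + 20]
27. n13.depth = true  [terminal]
28. n0.pre = 20  [A.depth + 5]
29. n0.mk = -1  [A.depth - 16]
30. n0.cnt = false  [not g.hot]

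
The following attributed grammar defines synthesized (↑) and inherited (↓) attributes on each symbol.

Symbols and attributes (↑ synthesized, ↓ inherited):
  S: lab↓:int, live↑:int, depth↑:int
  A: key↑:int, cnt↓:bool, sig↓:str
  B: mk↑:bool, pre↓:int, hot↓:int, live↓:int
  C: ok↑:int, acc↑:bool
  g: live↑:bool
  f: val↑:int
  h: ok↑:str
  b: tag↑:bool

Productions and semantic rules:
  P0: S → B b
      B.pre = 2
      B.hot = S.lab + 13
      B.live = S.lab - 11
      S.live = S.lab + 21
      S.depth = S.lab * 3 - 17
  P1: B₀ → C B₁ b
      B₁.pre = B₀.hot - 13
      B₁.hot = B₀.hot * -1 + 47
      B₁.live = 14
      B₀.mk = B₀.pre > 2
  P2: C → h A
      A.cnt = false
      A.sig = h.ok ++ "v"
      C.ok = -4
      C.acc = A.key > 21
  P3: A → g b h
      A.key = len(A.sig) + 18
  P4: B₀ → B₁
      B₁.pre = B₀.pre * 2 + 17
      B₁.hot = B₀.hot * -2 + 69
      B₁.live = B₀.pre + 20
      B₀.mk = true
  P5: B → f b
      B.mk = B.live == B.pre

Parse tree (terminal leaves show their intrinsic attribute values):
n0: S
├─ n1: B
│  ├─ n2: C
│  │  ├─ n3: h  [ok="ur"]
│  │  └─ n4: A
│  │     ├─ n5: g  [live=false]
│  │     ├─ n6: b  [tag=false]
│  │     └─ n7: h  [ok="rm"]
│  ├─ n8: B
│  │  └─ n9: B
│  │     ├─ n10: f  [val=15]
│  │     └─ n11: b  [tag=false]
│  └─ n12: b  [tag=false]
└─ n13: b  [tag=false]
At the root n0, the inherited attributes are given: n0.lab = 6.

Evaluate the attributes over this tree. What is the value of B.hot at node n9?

13

1. n0.lab = 6  [given at root]
2. n1.pre = 2  [2]
3. n1.hot = 19  [S.lab + 13]
4. n1.live = -5  [S.lab - 11]
5. n3.ok = "ur"  [terminal]
6. n4.cnt = false  [false]
7. n4.sig = "urv"  [h.ok ++ "v"]
8. n5.live = false  [terminal]
9. n6.tag = false  [terminal]
10. n7.ok = "rm"  [terminal]
11. n4.key = 21  [len(A.sig) + 18]
12. n2.ok = -4  [-4]
13. n2.acc = false  [A.key > 21]
14. n8.pre = 6  [B₀.hot - 13]
15. n8.hot = 28  [B₀.hot * -1 + 47]
16. n8.live = 14  [14]
17. n9.pre = 29  [B₀.pre * 2 + 17]
18. n9.hot = 13  [B₀.hot * -2 + 69]
19. n9.live = 26  [B₀.pre + 20]
20. n10.val = 15  [terminal]
21. n11.tag = false  [terminal]
22. n9.mk = false  [B.live == B.pre]
23. n8.mk = true  [true]
24. n12.tag = false  [terminal]
25. n1.mk = false  [B₀.pre > 2]
26. n13.tag = false  [terminal]
27. n0.live = 27  [S.lab + 21]
28. n0.depth = 1  [S.lab * 3 - 17]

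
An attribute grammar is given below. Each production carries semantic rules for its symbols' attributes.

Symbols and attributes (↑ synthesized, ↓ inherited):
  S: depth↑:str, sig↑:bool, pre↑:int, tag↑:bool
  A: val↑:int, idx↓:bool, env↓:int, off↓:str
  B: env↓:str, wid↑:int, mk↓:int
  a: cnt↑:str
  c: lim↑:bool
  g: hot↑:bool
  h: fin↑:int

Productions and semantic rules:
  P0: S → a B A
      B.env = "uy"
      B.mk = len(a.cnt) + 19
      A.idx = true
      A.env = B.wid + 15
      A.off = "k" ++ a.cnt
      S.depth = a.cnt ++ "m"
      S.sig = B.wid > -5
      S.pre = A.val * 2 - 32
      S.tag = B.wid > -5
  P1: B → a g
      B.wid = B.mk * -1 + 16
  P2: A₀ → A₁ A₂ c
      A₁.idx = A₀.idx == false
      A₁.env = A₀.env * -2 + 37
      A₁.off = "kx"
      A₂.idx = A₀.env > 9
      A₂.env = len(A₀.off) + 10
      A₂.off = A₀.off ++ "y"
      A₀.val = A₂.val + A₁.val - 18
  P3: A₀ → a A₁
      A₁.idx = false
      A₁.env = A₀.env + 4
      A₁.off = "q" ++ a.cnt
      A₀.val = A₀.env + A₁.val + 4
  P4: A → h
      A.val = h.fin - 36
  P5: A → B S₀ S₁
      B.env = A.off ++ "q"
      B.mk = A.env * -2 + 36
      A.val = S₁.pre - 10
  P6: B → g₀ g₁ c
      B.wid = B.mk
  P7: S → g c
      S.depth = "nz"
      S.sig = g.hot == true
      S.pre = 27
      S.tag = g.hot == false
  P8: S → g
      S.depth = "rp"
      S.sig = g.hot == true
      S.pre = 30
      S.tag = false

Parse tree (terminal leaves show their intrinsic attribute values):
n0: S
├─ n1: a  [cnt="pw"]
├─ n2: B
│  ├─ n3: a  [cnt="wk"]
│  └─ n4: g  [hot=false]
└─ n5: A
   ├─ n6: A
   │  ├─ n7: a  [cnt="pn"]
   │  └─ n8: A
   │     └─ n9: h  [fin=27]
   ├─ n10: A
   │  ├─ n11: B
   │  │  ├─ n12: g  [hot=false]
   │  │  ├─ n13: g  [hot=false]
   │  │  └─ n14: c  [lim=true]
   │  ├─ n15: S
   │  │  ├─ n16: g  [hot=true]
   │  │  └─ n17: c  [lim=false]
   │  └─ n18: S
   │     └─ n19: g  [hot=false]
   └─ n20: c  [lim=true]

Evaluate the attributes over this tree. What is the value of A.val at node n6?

1. n1.cnt = "pw"  [terminal]
2. n2.env = "uy"  ["uy"]
3. n2.mk = 21  [len(a.cnt) + 19]
4. n3.cnt = "wk"  [terminal]
5. n4.hot = false  [terminal]
6. n2.wid = -5  [B.mk * -1 + 16]
7. n5.idx = true  [true]
8. n5.env = 10  [B.wid + 15]
9. n5.off = "kpw"  ["k" ++ a.cnt]
10. n6.idx = false  [A₀.idx == false]
11. n6.env = 17  [A₀.env * -2 + 37]
12. n6.off = "kx"  ["kx"]
13. n7.cnt = "pn"  [terminal]
14. n8.idx = false  [false]
15. n8.env = 21  [A₀.env + 4]
16. n8.off = "qpn"  ["q" ++ a.cnt]
17. n9.fin = 27  [terminal]
18. n8.val = -9  [h.fin - 36]
19. n6.val = 12  [A₀.env + A₁.val + 4]
20. n10.idx = true  [A₀.env > 9]
21. n10.env = 13  [len(A₀.off) + 10]
22. n10.off = "kpwy"  [A₀.off ++ "y"]
23. n11.env = "kpwyq"  [A.off ++ "q"]
24. n11.mk = 10  [A.env * -2 + 36]
25. n12.hot = false  [terminal]
26. n13.hot = false  [terminal]
27. n14.lim = true  [terminal]
28. n11.wid = 10  [B.mk]
29. n16.hot = true  [terminal]
30. n17.lim = false  [terminal]
31. n15.depth = "nz"  ["nz"]
32. n15.sig = true  [g.hot == true]
33. n15.pre = 27  [27]
34. n15.tag = false  [g.hot == false]
35. n19.hot = false  [terminal]
36. n18.depth = "rp"  ["rp"]
37. n18.sig = false  [g.hot == true]
38. n18.pre = 30  [30]
39. n18.tag = false  [false]
40. n10.val = 20  [S₁.pre - 10]
41. n20.lim = true  [terminal]
42. n5.val = 14  [A₂.val + A₁.val - 18]
43. n0.depth = "pwm"  [a.cnt ++ "m"]
44. n0.sig = false  [B.wid > -5]
45. n0.pre = -4  [A.val * 2 - 32]
46. n0.tag = false  [B.wid > -5]

12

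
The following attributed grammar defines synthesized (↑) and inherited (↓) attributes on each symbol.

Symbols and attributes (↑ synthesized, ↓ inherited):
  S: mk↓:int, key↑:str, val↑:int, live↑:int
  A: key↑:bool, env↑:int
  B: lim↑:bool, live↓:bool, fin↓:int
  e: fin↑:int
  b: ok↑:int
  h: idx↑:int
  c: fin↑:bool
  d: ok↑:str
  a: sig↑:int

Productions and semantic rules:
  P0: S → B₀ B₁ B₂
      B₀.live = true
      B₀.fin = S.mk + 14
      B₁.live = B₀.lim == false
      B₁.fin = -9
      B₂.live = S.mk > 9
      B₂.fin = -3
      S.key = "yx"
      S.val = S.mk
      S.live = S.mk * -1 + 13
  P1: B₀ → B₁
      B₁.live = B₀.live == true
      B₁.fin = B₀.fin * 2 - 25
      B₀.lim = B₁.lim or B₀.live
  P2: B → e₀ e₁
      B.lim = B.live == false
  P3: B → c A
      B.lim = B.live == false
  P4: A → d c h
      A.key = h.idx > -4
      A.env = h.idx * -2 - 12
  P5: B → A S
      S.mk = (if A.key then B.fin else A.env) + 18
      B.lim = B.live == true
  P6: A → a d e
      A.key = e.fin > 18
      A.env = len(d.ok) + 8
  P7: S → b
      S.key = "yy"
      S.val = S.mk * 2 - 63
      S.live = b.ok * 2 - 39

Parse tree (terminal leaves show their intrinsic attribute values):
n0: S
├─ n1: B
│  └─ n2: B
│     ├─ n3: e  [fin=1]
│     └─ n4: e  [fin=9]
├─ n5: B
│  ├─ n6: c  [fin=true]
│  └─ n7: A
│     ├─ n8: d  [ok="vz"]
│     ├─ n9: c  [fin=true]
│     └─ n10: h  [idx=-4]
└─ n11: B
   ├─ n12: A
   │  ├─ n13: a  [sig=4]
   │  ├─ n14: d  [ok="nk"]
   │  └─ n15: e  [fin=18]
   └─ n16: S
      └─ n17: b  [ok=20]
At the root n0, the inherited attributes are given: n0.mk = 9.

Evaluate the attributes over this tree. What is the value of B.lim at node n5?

true

1. n0.mk = 9  [given at root]
2. n1.live = true  [true]
3. n1.fin = 23  [S.mk + 14]
4. n2.live = true  [B₀.live == true]
5. n2.fin = 21  [B₀.fin * 2 - 25]
6. n3.fin = 1  [terminal]
7. n4.fin = 9  [terminal]
8. n2.lim = false  [B.live == false]
9. n1.lim = true  [B₁.lim or B₀.live]
10. n5.live = false  [B₀.lim == false]
11. n5.fin = -9  [-9]
12. n6.fin = true  [terminal]
13. n8.ok = "vz"  [terminal]
14. n9.fin = true  [terminal]
15. n10.idx = -4  [terminal]
16. n7.key = false  [h.idx > -4]
17. n7.env = -4  [h.idx * -2 - 12]
18. n5.lim = true  [B.live == false]
19. n11.live = false  [S.mk > 9]
20. n11.fin = -3  [-3]
21. n13.sig = 4  [terminal]
22. n14.ok = "nk"  [terminal]
23. n15.fin = 18  [terminal]
24. n12.key = false  [e.fin > 18]
25. n12.env = 10  [len(d.ok) + 8]
26. n16.mk = 28  [(if A.key then B.fin else A.env) + 18]
27. n17.ok = 20  [terminal]
28. n16.key = "yy"  ["yy"]
29. n16.val = -7  [S.mk * 2 - 63]
30. n16.live = 1  [b.ok * 2 - 39]
31. n11.lim = false  [B.live == true]
32. n0.key = "yx"  ["yx"]
33. n0.val = 9  [S.mk]
34. n0.live = 4  [S.mk * -1 + 13]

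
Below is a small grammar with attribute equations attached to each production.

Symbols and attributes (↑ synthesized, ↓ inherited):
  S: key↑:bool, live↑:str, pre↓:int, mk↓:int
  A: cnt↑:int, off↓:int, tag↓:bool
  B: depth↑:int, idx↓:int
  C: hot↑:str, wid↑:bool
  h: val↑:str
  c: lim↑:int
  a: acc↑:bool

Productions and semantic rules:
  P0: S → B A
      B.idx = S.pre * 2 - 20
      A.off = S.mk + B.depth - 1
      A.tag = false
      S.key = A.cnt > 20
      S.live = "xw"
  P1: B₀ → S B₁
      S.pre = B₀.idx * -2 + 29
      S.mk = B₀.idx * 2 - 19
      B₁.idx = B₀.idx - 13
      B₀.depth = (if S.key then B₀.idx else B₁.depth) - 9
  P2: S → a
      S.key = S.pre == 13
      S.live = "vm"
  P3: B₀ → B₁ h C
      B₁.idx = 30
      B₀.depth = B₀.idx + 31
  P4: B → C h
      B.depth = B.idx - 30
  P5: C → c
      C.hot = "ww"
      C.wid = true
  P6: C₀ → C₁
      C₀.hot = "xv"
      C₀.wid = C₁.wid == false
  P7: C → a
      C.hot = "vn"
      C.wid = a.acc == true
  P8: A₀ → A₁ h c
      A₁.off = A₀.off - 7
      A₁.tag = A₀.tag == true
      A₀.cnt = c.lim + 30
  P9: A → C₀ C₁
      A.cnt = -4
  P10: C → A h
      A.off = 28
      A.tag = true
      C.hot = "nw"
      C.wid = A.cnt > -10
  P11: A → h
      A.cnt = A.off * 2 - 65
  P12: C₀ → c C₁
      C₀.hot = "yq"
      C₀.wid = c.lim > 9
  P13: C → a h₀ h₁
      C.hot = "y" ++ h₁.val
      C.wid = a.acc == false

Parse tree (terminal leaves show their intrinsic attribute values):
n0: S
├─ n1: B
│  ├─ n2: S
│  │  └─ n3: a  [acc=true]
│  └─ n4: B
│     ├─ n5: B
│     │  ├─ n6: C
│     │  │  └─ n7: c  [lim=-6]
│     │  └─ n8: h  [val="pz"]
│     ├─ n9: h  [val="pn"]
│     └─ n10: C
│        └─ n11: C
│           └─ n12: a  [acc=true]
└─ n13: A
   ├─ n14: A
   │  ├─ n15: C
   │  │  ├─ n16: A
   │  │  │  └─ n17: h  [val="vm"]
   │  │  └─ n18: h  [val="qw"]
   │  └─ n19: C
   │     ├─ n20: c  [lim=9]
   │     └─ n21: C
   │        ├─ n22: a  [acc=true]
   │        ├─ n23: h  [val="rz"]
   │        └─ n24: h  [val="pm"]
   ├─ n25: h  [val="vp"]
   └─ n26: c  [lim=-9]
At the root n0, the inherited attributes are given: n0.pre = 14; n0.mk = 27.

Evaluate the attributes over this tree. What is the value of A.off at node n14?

1. n0.pre = 14  [given at root]
2. n0.mk = 27  [given at root]
3. n1.idx = 8  [S.pre * 2 - 20]
4. n2.pre = 13  [B₀.idx * -2 + 29]
5. n2.mk = -3  [B₀.idx * 2 - 19]
6. n3.acc = true  [terminal]
7. n2.key = true  [S.pre == 13]
8. n2.live = "vm"  ["vm"]
9. n4.idx = -5  [B₀.idx - 13]
10. n5.idx = 30  [30]
11. n7.lim = -6  [terminal]
12. n6.hot = "ww"  ["ww"]
13. n6.wid = true  [true]
14. n8.val = "pz"  [terminal]
15. n5.depth = 0  [B.idx - 30]
16. n9.val = "pn"  [terminal]
17. n12.acc = true  [terminal]
18. n11.hot = "vn"  ["vn"]
19. n11.wid = true  [a.acc == true]
20. n10.hot = "xv"  ["xv"]
21. n10.wid = false  [C₁.wid == false]
22. n4.depth = 26  [B₀.idx + 31]
23. n1.depth = -1  [(if S.key then B₀.idx else B₁.depth) - 9]
24. n13.off = 25  [S.mk + B.depth - 1]
25. n13.tag = false  [false]
26. n14.off = 18  [A₀.off - 7]
27. n14.tag = false  [A₀.tag == true]
28. n16.off = 28  [28]
29. n16.tag = true  [true]
30. n17.val = "vm"  [terminal]
31. n16.cnt = -9  [A.off * 2 - 65]
32. n18.val = "qw"  [terminal]
33. n15.hot = "nw"  ["nw"]
34. n15.wid = true  [A.cnt > -10]
35. n20.lim = 9  [terminal]
36. n22.acc = true  [terminal]
37. n23.val = "rz"  [terminal]
38. n24.val = "pm"  [terminal]
39. n21.hot = "ypm"  ["y" ++ h₁.val]
40. n21.wid = false  [a.acc == false]
41. n19.hot = "yq"  ["yq"]
42. n19.wid = false  [c.lim > 9]
43. n14.cnt = -4  [-4]
44. n25.val = "vp"  [terminal]
45. n26.lim = -9  [terminal]
46. n13.cnt = 21  [c.lim + 30]
47. n0.key = true  [A.cnt > 20]
48. n0.live = "xw"  ["xw"]

18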